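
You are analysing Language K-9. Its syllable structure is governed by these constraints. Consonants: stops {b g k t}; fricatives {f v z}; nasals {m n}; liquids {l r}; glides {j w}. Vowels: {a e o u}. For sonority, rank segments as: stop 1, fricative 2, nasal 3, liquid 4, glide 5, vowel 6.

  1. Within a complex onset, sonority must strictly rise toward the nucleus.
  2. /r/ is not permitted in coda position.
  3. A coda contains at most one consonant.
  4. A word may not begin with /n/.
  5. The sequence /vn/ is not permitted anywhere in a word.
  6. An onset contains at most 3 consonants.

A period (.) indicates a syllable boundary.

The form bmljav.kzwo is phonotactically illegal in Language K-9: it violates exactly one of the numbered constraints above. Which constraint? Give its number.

bmljav.kzwo: syllable 1 onset /bmlj/ has 4 consonants (> 3).
This is a violation of constraint 6: "An onset contains at most 3 consonants."
The remaining constraints (1, 2, 3, 4, 5) are satisfied.

6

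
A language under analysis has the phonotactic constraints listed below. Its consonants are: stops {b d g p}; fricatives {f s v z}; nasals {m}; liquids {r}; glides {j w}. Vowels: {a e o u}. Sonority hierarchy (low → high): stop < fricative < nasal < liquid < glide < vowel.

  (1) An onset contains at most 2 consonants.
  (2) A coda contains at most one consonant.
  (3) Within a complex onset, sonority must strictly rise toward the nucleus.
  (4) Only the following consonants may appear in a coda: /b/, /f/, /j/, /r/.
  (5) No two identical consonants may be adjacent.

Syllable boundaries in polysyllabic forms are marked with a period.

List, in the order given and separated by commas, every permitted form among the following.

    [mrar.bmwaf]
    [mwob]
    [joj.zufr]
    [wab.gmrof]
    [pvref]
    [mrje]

[mrar.bmwaf] — violates constraint 1: syllable 2 onset /bmw/ has 3 consonants (> 2) → not permitted
[mwob] — σ1 onset /mw/ (3→5 rises), coda /b/ ok → permitted
[joj.zufr] — violates constraint 2: syllable 2 coda /fr/ has 2 consonants (> 1) → not permitted
[wab.gmrof] — violates constraint 1: syllable 2 onset /gmr/ has 3 consonants (> 2) → not permitted
[pvref] — violates constraint 1: syllable 1 onset /pvr/ has 3 consonants (> 2) → not permitted
[mrje] — violates constraint 1: syllable 1 onset /mrj/ has 3 consonants (> 2) → not permitted

[mwob]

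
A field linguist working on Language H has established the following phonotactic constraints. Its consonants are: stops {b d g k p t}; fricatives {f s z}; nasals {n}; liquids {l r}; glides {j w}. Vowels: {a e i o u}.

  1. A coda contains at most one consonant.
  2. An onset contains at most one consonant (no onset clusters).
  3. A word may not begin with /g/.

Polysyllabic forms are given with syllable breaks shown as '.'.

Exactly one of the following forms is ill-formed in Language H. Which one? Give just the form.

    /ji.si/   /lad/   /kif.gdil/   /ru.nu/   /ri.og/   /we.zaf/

/ji.si/ — σ1 onset /j/, coda /∅/ ok; σ2 onset /s/, coda /∅/ ok → well-formed
/lad/ — σ1 onset /l/, coda /d/ ok → well-formed
/kif.gdil/ — violates constraint 2: syllable 2 onset /gd/ has 2 consonants (> 1) → ill-formed
/ru.nu/ — σ1 onset /r/, coda /∅/ ok; σ2 onset /n/, coda /∅/ ok → well-formed
/ri.og/ — σ1 onset /r/, coda /∅/ ok; σ2 onset /∅/, coda /g/ ok → well-formed
/we.zaf/ — σ1 onset /w/, coda /∅/ ok; σ2 onset /z/, coda /f/ ok → well-formed

/kif.gdil/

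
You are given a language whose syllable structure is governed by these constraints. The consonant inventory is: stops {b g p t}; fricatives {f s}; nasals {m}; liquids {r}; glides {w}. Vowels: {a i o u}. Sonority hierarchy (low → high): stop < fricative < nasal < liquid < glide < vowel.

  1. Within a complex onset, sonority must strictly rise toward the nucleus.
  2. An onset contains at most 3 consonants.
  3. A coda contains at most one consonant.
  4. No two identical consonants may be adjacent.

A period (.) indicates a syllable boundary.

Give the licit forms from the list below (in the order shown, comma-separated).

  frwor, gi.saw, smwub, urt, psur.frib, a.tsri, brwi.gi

frwor — σ1 onset /frw/ (2→4→5 rises), coda /r/ ok → licit
gi.saw — σ1 onset /g/, coda /∅/ ok; σ2 onset /s/, coda /w/ ok → licit
smwub — σ1 onset /smw/ (2→3→5 rises), coda /b/ ok → licit
urt — violates constraint 3: syllable 1 coda /rt/ has 2 consonants (> 1) → illicit
psur.frib — σ1 onset /ps/ (1→2 rises), coda /r/ ok; σ2 onset /fr/ (2→4 rises), coda /b/ ok → licit
a.tsri — σ1 onset /∅/, coda /∅/ ok; σ2 onset /tsr/ (1→2→4 rises), coda /∅/ ok → licit
brwi.gi — σ1 onset /brw/ (1→4→5 rises), coda /∅/ ok; σ2 onset /g/, coda /∅/ ok → licit

frwor, gi.saw, smwub, psur.frib, a.tsri, brwi.gi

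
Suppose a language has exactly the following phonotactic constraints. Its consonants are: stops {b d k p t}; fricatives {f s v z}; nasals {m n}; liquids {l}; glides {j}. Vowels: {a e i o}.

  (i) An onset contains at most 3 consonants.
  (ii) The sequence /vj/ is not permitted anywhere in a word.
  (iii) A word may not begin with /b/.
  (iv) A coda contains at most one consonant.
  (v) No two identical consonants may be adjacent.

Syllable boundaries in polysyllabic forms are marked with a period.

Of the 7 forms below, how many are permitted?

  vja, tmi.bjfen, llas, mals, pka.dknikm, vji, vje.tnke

vja — violates constraint (ii): contains banned sequence /vj/ → not permitted
tmi.bjfen — σ1 onset /tm/ (2C), coda /∅/ ok; σ2 onset /bjf/ (3C), coda /n/ ok → permitted
llas — violates constraint (v): adjacent identical consonants /ll/ → not permitted
mals — violates constraint (iv): syllable 1 coda /ls/ has 2 consonants (> 1) → not permitted
pka.dknikm — violates constraint (iv): syllable 2 coda /km/ has 2 consonants (> 1) → not permitted
vji — violates constraint (ii): contains banned sequence /vj/ → not permitted
vje.tnke — violates constraint (ii): contains banned sequence /vj/ → not permitted
Permitted: tmi.bjfen → 1.

1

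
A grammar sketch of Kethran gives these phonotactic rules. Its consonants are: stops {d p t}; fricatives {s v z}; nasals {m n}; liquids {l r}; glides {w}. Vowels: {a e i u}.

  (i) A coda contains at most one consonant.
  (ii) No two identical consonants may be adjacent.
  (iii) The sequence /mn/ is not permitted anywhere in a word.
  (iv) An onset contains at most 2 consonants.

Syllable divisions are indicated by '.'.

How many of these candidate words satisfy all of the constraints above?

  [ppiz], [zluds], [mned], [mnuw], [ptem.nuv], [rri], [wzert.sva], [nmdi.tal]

[ppiz] — violates constraint (ii): adjacent identical consonants /pp/ → ill-formed
[zluds] — violates constraint (i): syllable 1 coda /ds/ has 2 consonants (> 1) → ill-formed
[mned] — violates constraint (iii): contains banned sequence /mn/ → ill-formed
[mnuw] — violates constraint (iii): contains banned sequence /mn/ → ill-formed
[ptem.nuv] — violates constraint (iii): contains banned sequence /mn/ → ill-formed
[rri] — violates constraint (ii): adjacent identical consonants /rr/ → ill-formed
[wzert.sva] — violates constraint (i): syllable 1 coda /rt/ has 2 consonants (> 1) → ill-formed
[nmdi.tal] — violates constraint (iv): syllable 1 onset /nmd/ has 3 consonants (> 2) → ill-formed
No form is well-formed → 0.

0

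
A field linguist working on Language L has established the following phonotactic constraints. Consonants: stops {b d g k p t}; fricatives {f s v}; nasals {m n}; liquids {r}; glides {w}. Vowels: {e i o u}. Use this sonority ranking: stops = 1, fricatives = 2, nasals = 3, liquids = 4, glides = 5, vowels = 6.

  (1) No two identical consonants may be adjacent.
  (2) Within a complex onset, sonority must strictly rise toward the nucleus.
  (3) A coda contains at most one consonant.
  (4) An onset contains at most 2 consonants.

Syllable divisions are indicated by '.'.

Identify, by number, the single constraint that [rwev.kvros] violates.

4

[rwev.kvros]: syllable 2 onset /kvr/ has 3 consonants (> 2).
This is a violation of constraint 4: "An onset contains at most 2 consonants."
The remaining constraints (1, 2, 3) are satisfied.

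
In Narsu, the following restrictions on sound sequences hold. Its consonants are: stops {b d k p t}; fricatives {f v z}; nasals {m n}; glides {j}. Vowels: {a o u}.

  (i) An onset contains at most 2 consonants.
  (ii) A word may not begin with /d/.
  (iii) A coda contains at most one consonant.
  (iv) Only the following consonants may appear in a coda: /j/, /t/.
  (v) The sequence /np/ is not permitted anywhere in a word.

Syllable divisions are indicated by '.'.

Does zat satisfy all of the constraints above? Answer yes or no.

zat — σ1 onset /z/, coda /t/ ok → well-formed

yes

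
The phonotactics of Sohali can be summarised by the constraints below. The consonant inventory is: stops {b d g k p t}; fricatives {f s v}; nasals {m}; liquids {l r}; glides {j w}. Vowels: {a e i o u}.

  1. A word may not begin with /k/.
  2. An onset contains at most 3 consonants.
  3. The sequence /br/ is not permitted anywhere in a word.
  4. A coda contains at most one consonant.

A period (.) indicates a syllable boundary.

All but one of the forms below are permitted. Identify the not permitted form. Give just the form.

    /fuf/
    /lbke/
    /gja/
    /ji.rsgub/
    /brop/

/brop/

/fuf/ — σ1 onset /f/, coda /f/ ok → permitted
/lbke/ — σ1 onset /lbk/ (3C), coda /∅/ ok → permitted
/gja/ — σ1 onset /gj/ (2C), coda /∅/ ok → permitted
/ji.rsgub/ — σ1 onset /j/, coda /∅/ ok; σ2 onset /rsg/ (3C), coda /b/ ok → permitted
/brop/ — violates constraint 3: contains banned sequence /br/ → not permitted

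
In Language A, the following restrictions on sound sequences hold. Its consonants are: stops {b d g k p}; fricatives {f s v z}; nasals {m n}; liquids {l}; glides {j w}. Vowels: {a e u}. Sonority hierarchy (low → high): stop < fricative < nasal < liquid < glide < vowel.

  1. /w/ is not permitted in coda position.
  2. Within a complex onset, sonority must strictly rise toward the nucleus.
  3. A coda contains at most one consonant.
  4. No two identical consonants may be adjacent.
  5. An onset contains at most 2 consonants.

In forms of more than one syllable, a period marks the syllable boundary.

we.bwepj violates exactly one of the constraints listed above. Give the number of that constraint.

3

we.bwepj: syllable 2 coda /pj/ has 2 consonants (> 1).
This is a violation of constraint 3: "A coda contains at most one consonant."
The remaining constraints (1, 2, 4, 5) are satisfied.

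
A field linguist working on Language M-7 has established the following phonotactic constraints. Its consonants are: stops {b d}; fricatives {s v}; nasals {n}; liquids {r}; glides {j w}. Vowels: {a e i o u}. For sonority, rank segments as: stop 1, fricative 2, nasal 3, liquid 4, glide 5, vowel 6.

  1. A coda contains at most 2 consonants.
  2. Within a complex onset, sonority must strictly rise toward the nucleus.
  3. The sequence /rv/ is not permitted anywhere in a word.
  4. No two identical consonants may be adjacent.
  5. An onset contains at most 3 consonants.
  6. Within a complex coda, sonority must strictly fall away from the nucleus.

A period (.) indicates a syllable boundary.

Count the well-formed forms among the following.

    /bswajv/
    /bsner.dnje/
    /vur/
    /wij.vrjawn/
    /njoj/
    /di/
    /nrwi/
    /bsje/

8

/bswajv/ — σ1 onset /bsw/ (1→2→5 rises), coda /jv/ (5→2 falls) ok → well-formed
/bsner.dnje/ — σ1 onset /bsn/ (1→2→3 rises), coda /r/ ok; σ2 onset /dnj/ (1→3→5 rises), coda /∅/ ok → well-formed
/vur/ — σ1 onset /v/, coda /r/ ok → well-formed
/wij.vrjawn/ — σ1 onset /w/, coda /j/ ok; σ2 onset /vrj/ (2→4→5 rises), coda /wn/ (5→3 falls) ok → well-formed
/njoj/ — σ1 onset /nj/ (3→5 rises), coda /j/ ok → well-formed
/di/ — σ1 onset /d/, coda /∅/ ok → well-formed
/nrwi/ — σ1 onset /nrw/ (3→4→5 rises), coda /∅/ ok → well-formed
/bsje/ — σ1 onset /bsj/ (1→2→5 rises), coda /∅/ ok → well-formed
Well-formed: /bswajv/, /bsner.dnje/, /vur/, /wij.vrjawn/, /njoj/, /di/, /nrwi/, /bsje/ → 8.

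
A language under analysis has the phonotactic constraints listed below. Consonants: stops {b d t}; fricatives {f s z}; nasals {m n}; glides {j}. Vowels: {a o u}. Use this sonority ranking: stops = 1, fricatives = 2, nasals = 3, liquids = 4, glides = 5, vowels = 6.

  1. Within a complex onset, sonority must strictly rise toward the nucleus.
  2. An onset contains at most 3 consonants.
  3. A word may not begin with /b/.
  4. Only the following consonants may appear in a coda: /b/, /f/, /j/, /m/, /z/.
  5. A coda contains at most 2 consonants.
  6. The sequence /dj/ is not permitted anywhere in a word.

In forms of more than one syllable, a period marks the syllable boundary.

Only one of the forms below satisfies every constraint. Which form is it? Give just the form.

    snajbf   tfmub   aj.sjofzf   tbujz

tfmub

snajbf — violates constraint 5: syllable 1 coda /jbf/ has 3 consonants (> 2) → illicit
tfmub — σ1 onset /tfm/ (1→2→3 rises), coda /b/ ok → licit
aj.sjofzf — violates constraint 5: syllable 2 coda /fzf/ has 3 consonants (> 2) → illicit
tbujz — violates constraint 1: syllable 1 onset /tb/: /t/ (stop, 1) → /b/ (stop, 1) does not rise → illicit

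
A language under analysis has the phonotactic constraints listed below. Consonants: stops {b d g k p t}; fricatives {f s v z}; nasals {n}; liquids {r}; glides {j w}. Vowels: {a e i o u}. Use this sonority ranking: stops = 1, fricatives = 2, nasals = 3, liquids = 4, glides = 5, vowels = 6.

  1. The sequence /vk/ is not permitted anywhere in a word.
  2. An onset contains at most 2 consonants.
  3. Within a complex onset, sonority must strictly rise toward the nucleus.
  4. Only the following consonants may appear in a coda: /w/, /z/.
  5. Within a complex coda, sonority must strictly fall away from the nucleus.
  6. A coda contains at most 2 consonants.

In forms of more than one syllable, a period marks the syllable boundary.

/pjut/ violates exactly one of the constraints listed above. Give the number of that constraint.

/pjut/: syllable 1 coda contains /t/, which is not a licensed coda consonant.
This is a violation of constraint 4: "Only the following consonants may appear in a coda: /w/, /z/."
The remaining constraints (1, 2, 3, 5, 6) are satisfied.

4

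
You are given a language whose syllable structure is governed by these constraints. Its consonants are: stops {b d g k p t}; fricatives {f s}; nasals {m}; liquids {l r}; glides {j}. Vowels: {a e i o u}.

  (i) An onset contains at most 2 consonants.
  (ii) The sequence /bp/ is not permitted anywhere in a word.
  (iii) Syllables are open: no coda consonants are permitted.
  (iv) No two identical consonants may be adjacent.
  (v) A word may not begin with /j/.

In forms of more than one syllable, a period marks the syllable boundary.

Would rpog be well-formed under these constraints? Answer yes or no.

rpog — violates constraint (iii): syllable 1 coda /g/ has 1 consonant (> 0) → ill-formed

no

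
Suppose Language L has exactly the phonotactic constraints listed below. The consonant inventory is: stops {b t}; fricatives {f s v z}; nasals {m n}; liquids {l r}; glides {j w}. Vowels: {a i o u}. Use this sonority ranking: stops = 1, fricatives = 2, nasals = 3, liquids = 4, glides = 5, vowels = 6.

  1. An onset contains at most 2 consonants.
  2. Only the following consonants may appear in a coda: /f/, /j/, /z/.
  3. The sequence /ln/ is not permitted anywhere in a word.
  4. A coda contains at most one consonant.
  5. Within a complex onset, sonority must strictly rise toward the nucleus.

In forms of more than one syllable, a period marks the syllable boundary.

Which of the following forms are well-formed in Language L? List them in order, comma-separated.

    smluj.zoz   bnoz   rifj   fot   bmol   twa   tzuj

bnoz, twa, tzuj

smluj.zoz — violates constraint 1: syllable 1 onset /sml/ has 3 consonants (> 2) → ill-formed
bnoz — σ1 onset /bn/ (1→3 rises), coda /z/ ok → well-formed
rifj — violates constraint 4: syllable 1 coda /fj/ has 2 consonants (> 1) → ill-formed
fot — violates constraint 2: syllable 1 coda contains /t/, which is not a licensed coda consonant → ill-formed
bmol — violates constraint 2: syllable 1 coda contains /l/, which is not a licensed coda consonant → ill-formed
twa — σ1 onset /tw/ (1→5 rises), coda /∅/ ok → well-formed
tzuj — σ1 onset /tz/ (1→2 rises), coda /j/ ok → well-formed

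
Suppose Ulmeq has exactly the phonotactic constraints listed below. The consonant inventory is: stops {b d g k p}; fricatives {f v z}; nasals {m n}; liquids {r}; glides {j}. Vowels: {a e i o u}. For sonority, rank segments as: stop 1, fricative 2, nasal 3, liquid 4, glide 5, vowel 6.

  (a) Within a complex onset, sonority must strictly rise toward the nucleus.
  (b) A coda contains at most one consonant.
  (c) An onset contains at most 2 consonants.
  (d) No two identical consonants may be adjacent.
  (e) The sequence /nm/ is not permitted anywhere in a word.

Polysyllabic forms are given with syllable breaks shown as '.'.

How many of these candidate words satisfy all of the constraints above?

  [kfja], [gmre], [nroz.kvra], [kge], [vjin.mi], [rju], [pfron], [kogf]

1

[kfja] — violates constraint (c): syllable 1 onset /kfj/ has 3 consonants (> 2) → phonotactically illegal
[gmre] — violates constraint (c): syllable 1 onset /gmr/ has 3 consonants (> 2) → phonotactically illegal
[nroz.kvra] — violates constraint (c): syllable 2 onset /kvr/ has 3 consonants (> 2) → phonotactically illegal
[kge] — violates constraint (a): syllable 1 onset /kg/: /k/ (stop, 1) → /g/ (stop, 1) does not rise → phonotactically illegal
[vjin.mi] — violates constraint (e): contains banned sequence /nm/ → phonotactically illegal
[rju] — σ1 onset /rj/ (4→5 rises), coda /∅/ ok → phonotactically legal
[pfron] — violates constraint (c): syllable 1 onset /pfr/ has 3 consonants (> 2) → phonotactically illegal
[kogf] — violates constraint (b): syllable 1 coda /gf/ has 2 consonants (> 1) → phonotactically illegal
Phonotactically legal: [rju] → 1.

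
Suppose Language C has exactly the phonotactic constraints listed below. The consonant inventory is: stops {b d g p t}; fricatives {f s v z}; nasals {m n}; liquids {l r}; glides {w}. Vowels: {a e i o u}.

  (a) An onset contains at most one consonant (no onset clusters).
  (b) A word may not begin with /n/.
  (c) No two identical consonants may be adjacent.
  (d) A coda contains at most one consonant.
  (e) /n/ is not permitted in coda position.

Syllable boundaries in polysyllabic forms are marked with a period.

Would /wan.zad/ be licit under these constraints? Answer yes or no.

/wan.zad/ — violates constraint (e): syllable 1 coda contains /n/ → illicit

no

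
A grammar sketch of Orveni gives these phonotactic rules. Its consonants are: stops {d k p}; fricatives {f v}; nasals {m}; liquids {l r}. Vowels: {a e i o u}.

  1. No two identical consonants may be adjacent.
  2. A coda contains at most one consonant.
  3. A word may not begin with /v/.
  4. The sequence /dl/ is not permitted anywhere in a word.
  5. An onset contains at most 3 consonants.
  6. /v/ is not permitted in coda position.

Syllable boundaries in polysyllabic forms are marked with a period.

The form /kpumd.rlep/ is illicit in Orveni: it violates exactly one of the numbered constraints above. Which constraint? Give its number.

/kpumd.rlep/: syllable 1 coda /md/ has 2 consonants (> 1).
This is a violation of constraint 2: "A coda contains at most one consonant."
The remaining constraints (1, 3, 4, 5, 6) are satisfied.

2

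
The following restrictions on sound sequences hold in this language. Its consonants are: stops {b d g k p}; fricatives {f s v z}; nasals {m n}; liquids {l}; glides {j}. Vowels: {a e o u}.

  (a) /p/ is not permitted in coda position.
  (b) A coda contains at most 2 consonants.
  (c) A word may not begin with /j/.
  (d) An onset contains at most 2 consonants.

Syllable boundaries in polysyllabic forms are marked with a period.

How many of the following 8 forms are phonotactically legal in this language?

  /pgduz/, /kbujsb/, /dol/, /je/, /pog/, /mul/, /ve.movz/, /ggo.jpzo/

/pgduz/ — violates constraint (d): syllable 1 onset /pgd/ has 3 consonants (> 2) → phonotactically illegal
/kbujsb/ — violates constraint (b): syllable 1 coda /jsb/ has 3 consonants (> 2) → phonotactically illegal
/dol/ — σ1 onset /d/, coda /l/ ok → phonotactically legal
/je/ — violates constraint (c): word begins with /j/ → phonotactically illegal
/pog/ — σ1 onset /p/, coda /g/ ok → phonotactically legal
/mul/ — σ1 onset /m/, coda /l/ ok → phonotactically legal
/ve.movz/ — σ1 onset /v/, coda /∅/ ok; σ2 onset /m/, coda /vz/ (2C) ok → phonotactically legal
/ggo.jpzo/ — violates constraint (d): syllable 2 onset /jpz/ has 3 consonants (> 2) → phonotactically illegal
Phonotactically legal: /dol/, /pog/, /mul/, /ve.movz/ → 4.

4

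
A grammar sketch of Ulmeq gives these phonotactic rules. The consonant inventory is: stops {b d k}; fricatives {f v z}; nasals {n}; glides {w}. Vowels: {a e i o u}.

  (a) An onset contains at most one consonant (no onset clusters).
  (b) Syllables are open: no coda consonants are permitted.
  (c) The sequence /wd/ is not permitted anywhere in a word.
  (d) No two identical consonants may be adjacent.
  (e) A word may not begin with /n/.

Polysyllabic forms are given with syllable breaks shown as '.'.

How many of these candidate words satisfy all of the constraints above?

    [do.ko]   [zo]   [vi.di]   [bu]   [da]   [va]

6

[do.ko] — σ1 onset /d/, coda /∅/ ok; σ2 onset /k/, coda /∅/ ok → permitted
[zo] — σ1 onset /z/, coda /∅/ ok → permitted
[vi.di] — σ1 onset /v/, coda /∅/ ok; σ2 onset /d/, coda /∅/ ok → permitted
[bu] — σ1 onset /b/, coda /∅/ ok → permitted
[da] — σ1 onset /d/, coda /∅/ ok → permitted
[va] — σ1 onset /v/, coda /∅/ ok → permitted
Permitted: [do.ko], [zo], [vi.di], [bu], [da], [va] → 6.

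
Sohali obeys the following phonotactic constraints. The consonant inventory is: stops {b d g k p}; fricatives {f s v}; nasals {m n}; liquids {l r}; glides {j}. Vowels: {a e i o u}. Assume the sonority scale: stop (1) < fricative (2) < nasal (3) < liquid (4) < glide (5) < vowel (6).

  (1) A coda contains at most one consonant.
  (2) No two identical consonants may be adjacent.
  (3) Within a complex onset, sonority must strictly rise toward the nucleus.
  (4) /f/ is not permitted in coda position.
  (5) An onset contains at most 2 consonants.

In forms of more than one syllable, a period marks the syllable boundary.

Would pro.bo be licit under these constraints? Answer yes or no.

yes

pro.bo — σ1 onset /pr/ (1→4 rises), coda /∅/ ok; σ2 onset /b/, coda /∅/ ok → licit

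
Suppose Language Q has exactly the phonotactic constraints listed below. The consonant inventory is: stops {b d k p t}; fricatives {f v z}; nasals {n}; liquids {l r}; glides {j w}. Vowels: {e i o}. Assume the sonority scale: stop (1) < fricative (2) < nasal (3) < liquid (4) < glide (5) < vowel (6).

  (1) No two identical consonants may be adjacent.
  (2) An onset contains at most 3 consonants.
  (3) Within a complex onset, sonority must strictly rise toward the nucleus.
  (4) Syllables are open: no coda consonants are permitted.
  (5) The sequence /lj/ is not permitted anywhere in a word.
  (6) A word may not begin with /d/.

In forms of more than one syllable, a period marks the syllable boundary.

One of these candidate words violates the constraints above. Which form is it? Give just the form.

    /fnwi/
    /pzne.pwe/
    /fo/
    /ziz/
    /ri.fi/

/fnwi/ — σ1 onset /fnw/ (2→3→5 rises), coda /∅/ ok → phonotactically legal
/pzne.pwe/ — σ1 onset /pzn/ (1→2→3 rises), coda /∅/ ok; σ2 onset /pw/ (1→5 rises), coda /∅/ ok → phonotactically legal
/fo/ — σ1 onset /f/, coda /∅/ ok → phonotactically legal
/ziz/ — violates constraint 4: syllable 1 coda /z/ has 1 consonant (> 0) → phonotactically illegal
/ri.fi/ — σ1 onset /r/, coda /∅/ ok; σ2 onset /f/, coda /∅/ ok → phonotactically legal

/ziz/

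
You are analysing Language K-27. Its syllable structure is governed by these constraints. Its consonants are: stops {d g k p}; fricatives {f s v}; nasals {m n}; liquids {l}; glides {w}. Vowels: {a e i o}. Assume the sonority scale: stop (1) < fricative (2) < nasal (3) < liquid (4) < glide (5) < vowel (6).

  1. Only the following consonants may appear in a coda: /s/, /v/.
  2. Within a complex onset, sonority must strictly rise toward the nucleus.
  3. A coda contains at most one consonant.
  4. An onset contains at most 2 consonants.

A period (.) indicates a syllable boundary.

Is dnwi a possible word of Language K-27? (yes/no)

dnwi — violates constraint 4: syllable 1 onset /dnw/ has 3 consonants (> 2) → not permitted

no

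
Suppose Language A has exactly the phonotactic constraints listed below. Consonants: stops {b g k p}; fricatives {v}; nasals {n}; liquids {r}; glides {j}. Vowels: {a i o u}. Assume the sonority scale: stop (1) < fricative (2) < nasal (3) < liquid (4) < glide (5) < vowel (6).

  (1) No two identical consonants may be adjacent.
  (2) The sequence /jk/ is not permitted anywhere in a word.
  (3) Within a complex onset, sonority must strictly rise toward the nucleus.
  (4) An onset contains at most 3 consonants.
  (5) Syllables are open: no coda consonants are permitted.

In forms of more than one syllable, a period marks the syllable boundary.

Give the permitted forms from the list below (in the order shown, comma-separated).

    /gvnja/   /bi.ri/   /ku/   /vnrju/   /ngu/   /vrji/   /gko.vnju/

/gvnja/ — violates constraint 4: syllable 1 onset /gvnj/ has 4 consonants (> 3) → not permitted
/bi.ri/ — σ1 onset /b/, coda /∅/ ok; σ2 onset /r/, coda /∅/ ok → permitted
/ku/ — σ1 onset /k/, coda /∅/ ok → permitted
/vnrju/ — violates constraint 4: syllable 1 onset /vnrj/ has 4 consonants (> 3) → not permitted
/ngu/ — violates constraint 3: syllable 1 onset /ng/: /n/ (nasal, 3) → /g/ (stop, 1) does not rise → not permitted
/vrji/ — σ1 onset /vrj/ (2→4→5 rises), coda /∅/ ok → permitted
/gko.vnju/ — violates constraint 3: syllable 1 onset /gk/: /g/ (stop, 1) → /k/ (stop, 1) does not rise → not permitted

/bi.ri/, /ku/, /vrji/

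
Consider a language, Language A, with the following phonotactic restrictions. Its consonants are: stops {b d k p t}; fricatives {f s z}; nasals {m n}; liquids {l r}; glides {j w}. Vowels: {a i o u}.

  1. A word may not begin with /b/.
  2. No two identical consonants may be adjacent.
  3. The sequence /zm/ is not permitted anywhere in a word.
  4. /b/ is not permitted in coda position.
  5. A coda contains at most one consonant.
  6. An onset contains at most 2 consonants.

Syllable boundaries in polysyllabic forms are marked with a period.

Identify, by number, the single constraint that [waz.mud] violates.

3

[waz.mud]: contains banned sequence /zm/.
This is a violation of constraint 3: "The sequence /zm/ is not permitted anywhere in a word."
The remaining constraints (1, 2, 4, 5, 6) are satisfied.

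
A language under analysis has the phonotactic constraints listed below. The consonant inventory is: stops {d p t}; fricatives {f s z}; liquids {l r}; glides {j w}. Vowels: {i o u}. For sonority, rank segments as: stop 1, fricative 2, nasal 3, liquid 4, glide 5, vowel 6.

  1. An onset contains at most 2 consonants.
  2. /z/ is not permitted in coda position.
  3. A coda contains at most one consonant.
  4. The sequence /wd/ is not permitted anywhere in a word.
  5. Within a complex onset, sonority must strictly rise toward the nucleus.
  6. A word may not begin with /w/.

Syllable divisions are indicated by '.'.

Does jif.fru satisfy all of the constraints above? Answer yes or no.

yes

jif.fru — σ1 onset /j/, coda /f/ ok; σ2 onset /fr/ (2→4 rises), coda /∅/ ok → licit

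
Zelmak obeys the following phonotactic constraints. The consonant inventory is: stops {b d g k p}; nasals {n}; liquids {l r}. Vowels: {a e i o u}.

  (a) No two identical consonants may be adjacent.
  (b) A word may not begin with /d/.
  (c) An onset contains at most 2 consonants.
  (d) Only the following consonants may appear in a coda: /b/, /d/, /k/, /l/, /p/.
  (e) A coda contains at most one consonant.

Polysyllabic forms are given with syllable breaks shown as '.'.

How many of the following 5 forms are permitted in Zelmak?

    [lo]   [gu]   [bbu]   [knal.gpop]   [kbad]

4

[lo] — σ1 onset /l/, coda /∅/ ok → permitted
[gu] — σ1 onset /g/, coda /∅/ ok → permitted
[bbu] — violates constraint (a): adjacent identical consonants /bb/ → not permitted
[knal.gpop] — σ1 onset /kn/ (2C), coda /l/ ok; σ2 onset /gp/ (2C), coda /p/ ok → permitted
[kbad] — σ1 onset /kb/ (2C), coda /d/ ok → permitted
Permitted: [lo], [gu], [knal.gpop], [kbad] → 4.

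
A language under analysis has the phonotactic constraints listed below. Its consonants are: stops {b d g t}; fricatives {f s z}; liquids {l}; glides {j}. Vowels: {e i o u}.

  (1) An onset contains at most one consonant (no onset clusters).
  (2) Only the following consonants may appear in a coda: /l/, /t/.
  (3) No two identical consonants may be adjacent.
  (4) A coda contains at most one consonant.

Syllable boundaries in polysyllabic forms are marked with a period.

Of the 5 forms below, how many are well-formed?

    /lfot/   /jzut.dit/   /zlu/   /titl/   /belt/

/lfot/ — violates constraint 1: syllable 1 onset /lf/ has 2 consonants (> 1) → ill-formed
/jzut.dit/ — violates constraint 1: syllable 1 onset /jz/ has 2 consonants (> 1) → ill-formed
/zlu/ — violates constraint 1: syllable 1 onset /zl/ has 2 consonants (> 1) → ill-formed
/titl/ — violates constraint 4: syllable 1 coda /tl/ has 2 consonants (> 1) → ill-formed
/belt/ — violates constraint 4: syllable 1 coda /lt/ has 2 consonants (> 1) → ill-formed
No form is well-formed → 0.

0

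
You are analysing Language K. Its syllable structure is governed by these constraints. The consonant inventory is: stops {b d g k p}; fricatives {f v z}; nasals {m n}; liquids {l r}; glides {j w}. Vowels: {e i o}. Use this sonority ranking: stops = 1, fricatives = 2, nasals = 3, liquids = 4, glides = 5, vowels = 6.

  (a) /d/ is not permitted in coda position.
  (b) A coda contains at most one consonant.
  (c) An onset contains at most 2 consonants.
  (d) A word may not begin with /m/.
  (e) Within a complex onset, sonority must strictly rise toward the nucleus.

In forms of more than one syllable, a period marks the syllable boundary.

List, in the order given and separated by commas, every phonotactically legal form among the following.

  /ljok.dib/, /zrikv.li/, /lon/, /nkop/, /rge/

/ljok.dib/ — σ1 onset /lj/ (4→5 rises), coda /k/ ok; σ2 onset /d/, coda /b/ ok → phonotactically legal
/zrikv.li/ — violates constraint (b): syllable 1 coda /kv/ has 2 consonants (> 1) → phonotactically illegal
/lon/ — σ1 onset /l/, coda /n/ ok → phonotactically legal
/nkop/ — violates constraint (e): syllable 1 onset /nk/: /n/ (nasal, 3) → /k/ (stop, 1) does not rise → phonotactically illegal
/rge/ — violates constraint (e): syllable 1 onset /rg/: /r/ (liquid, 4) → /g/ (stop, 1) does not rise → phonotactically illegal

/ljok.dib/, /lon/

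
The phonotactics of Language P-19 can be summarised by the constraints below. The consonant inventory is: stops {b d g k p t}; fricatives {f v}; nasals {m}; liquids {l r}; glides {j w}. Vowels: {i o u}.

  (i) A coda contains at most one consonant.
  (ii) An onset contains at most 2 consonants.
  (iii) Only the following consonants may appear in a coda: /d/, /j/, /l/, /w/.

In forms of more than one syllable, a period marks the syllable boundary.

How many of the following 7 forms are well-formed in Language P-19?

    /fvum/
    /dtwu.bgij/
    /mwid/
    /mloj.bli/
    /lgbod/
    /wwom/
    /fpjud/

2

/fvum/ — violates constraint (iii): syllable 1 coda contains /m/, which is not a licensed coda consonant → ill-formed
/dtwu.bgij/ — violates constraint (ii): syllable 1 onset /dtw/ has 3 consonants (> 2) → ill-formed
/mwid/ — σ1 onset /mw/ (2C), coda /d/ ok → well-formed
/mloj.bli/ — σ1 onset /ml/ (2C), coda /j/ ok; σ2 onset /bl/ (2C), coda /∅/ ok → well-formed
/lgbod/ — violates constraint (ii): syllable 1 onset /lgb/ has 3 consonants (> 2) → ill-formed
/wwom/ — violates constraint (iii): syllable 1 coda contains /m/, which is not a licensed coda consonant → ill-formed
/fpjud/ — violates constraint (ii): syllable 1 onset /fpj/ has 3 consonants (> 2) → ill-formed
Well-formed: /mwid/, /mloj.bli/ → 2.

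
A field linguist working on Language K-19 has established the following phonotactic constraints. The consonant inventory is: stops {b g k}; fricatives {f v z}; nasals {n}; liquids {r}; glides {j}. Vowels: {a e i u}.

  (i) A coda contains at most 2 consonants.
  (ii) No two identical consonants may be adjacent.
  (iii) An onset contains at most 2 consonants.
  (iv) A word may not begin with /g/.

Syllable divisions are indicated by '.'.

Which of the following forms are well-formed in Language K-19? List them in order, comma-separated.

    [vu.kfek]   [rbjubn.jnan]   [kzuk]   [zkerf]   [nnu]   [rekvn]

[vu.kfek] — σ1 onset /v/, coda /∅/ ok; σ2 onset /kf/ (2C), coda /k/ ok → well-formed
[rbjubn.jnan] — violates constraint (iii): syllable 1 onset /rbj/ has 3 consonants (> 2) → ill-formed
[kzuk] — σ1 onset /kz/ (2C), coda /k/ ok → well-formed
[zkerf] — σ1 onset /zk/ (2C), coda /rf/ (2C) ok → well-formed
[nnu] — violates constraint (ii): adjacent identical consonants /nn/ → ill-formed
[rekvn] — violates constraint (i): syllable 1 coda /kvn/ has 3 consonants (> 2) → ill-formed

[vu.kfek], [kzuk], [zkerf]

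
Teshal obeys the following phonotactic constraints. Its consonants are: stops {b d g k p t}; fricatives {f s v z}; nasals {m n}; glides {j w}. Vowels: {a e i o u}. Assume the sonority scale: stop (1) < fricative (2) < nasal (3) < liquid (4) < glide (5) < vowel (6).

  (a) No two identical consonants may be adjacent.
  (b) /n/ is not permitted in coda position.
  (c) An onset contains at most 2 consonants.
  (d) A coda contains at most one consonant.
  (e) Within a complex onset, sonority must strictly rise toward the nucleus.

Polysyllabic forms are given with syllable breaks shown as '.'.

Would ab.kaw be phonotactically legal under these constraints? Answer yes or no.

yes

ab.kaw — σ1 onset /∅/, coda /b/ ok; σ2 onset /k/, coda /w/ ok → phonotactically legal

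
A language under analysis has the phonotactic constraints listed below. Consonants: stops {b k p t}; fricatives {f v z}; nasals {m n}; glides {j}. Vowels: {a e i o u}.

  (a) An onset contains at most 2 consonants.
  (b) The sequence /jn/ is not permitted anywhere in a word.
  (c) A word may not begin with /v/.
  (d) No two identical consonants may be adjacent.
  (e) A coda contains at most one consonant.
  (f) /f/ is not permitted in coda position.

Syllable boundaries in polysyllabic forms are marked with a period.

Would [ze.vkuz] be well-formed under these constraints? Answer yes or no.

yes

[ze.vkuz] — σ1 onset /z/, coda /∅/ ok; σ2 onset /vk/ (2C), coda /z/ ok → well-formed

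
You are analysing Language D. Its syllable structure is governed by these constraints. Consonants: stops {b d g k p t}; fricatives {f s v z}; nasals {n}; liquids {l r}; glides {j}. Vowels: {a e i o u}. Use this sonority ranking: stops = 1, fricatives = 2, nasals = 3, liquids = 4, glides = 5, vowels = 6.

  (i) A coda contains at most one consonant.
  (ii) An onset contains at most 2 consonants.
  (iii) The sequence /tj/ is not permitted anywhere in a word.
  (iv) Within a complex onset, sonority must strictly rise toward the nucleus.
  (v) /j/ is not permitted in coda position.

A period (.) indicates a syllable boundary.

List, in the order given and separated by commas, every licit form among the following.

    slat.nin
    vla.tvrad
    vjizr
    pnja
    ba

slat.nin, ba

slat.nin — σ1 onset /sl/ (2→4 rises), coda /t/ ok; σ2 onset /n/, coda /n/ ok → licit
vla.tvrad — violates constraint (ii): syllable 2 onset /tvr/ has 3 consonants (> 2) → illicit
vjizr — violates constraint (i): syllable 1 coda /zr/ has 2 consonants (> 1) → illicit
pnja — violates constraint (ii): syllable 1 onset /pnj/ has 3 consonants (> 2) → illicit
ba — σ1 onset /b/, coda /∅/ ok → licit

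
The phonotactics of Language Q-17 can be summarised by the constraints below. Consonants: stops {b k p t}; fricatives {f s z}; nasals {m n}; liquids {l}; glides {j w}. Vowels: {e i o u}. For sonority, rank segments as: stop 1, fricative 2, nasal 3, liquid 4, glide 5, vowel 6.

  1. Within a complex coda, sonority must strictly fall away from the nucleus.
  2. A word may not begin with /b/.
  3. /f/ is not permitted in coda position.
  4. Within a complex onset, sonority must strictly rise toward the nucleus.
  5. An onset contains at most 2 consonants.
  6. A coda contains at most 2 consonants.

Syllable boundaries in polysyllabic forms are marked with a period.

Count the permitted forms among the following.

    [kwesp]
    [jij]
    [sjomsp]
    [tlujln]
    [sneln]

[kwesp] — σ1 onset /kw/ (1→5 rises), coda /sp/ (2→1 falls) ok → permitted
[jij] — σ1 onset /j/, coda /j/ ok → permitted
[sjomsp] — violates constraint 6: syllable 1 coda /msp/ has 3 consonants (> 2) → not permitted
[tlujln] — violates constraint 6: syllable 1 coda /jln/ has 3 consonants (> 2) → not permitted
[sneln] — σ1 onset /sn/ (2→3 rises), coda /ln/ (4→3 falls) ok → permitted
Permitted: [kwesp], [jij], [sneln] → 3.

3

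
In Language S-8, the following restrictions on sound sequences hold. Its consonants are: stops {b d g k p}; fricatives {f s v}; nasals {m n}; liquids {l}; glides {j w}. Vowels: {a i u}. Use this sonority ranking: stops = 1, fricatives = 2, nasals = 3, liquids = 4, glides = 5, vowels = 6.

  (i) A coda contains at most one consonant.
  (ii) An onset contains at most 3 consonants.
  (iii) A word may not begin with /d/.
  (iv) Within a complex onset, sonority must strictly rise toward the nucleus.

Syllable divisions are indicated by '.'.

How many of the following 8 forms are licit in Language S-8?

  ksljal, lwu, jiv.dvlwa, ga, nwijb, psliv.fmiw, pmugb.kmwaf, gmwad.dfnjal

3

ksljal — violates constraint (ii): syllable 1 onset /kslj/ has 4 consonants (> 3) → illicit
lwu — σ1 onset /lw/ (4→5 rises), coda /∅/ ok → licit
jiv.dvlwa — violates constraint (ii): syllable 2 onset /dvlw/ has 4 consonants (> 3) → illicit
ga — σ1 onset /g/, coda /∅/ ok → licit
nwijb — violates constraint (i): syllable 1 coda /jb/ has 2 consonants (> 1) → illicit
psliv.fmiw — σ1 onset /psl/ (1→2→4 rises), coda /v/ ok; σ2 onset /fm/ (2→3 rises), coda /w/ ok → licit
pmugb.kmwaf — violates constraint (i): syllable 1 coda /gb/ has 2 consonants (> 1) → illicit
gmwad.dfnjal — violates constraint (ii): syllable 2 onset /dfnj/ has 4 consonants (> 3) → illicit
Licit: lwu, ga, psliv.fmiw → 3.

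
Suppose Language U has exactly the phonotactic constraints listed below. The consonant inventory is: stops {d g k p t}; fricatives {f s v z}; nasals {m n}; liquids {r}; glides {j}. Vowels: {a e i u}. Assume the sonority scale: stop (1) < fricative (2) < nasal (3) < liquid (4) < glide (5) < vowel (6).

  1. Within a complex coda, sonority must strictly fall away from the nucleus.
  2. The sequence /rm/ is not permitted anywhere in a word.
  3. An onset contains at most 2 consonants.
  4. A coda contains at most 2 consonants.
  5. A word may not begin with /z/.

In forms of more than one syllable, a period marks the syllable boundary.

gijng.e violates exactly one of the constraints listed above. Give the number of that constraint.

gijng.e: syllable 1 coda /jng/ has 3 consonants (> 2).
This is a violation of constraint 4: "A coda contains at most 2 consonants."
The remaining constraints (1, 2, 3, 5) are satisfied.

4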